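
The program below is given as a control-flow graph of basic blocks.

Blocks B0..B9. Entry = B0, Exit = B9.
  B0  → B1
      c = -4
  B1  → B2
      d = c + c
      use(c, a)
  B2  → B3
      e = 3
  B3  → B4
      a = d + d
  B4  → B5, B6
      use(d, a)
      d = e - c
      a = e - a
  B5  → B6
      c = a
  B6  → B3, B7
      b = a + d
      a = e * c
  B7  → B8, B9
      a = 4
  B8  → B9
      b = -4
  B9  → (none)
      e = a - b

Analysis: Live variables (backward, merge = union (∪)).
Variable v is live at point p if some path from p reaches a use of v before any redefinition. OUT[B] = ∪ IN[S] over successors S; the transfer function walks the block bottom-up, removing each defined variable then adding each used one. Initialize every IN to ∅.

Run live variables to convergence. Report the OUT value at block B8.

Per-block solution:
  B0:   IN={a}   OUT={a, c}
  B1:   IN={a, c}   OUT={c, d}
  B2:   IN={c, d}   OUT={c, d, e}
  B3:   IN={c, d, e}   OUT={a, c, d, e}
  B4:   IN={a, c, d, e}   OUT={a, c, d, e}
  B5:   IN={a, d, e}   OUT={a, c, d, e}
  B6:   IN={a, c, d, e}   OUT={b, c, d, e}
  B7:   IN={b}   OUT={a, b}
  B8:   IN={a}   OUT={a, b}
  B9:   IN={a, b}   OUT={}

Merge at B8: OUT[B8] = IN[B9] = {a, b}

Answer: {a, b}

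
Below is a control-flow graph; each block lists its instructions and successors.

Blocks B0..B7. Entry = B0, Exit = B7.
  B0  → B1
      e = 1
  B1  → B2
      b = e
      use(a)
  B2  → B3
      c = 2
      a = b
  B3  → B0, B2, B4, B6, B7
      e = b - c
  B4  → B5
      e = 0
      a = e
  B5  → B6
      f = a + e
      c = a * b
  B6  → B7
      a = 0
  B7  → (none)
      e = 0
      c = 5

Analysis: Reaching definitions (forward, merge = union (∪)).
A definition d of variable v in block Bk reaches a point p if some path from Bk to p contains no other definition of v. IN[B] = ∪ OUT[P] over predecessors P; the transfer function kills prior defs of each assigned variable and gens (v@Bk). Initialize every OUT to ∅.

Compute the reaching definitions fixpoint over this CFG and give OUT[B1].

Per-block solution:
  B0:  IN={a@B2, b@B1, c@B2, e@B3}  OUT={a@B2, b@B1, c@B2, e@B0}
  B1:  IN={a@B2, b@B1, c@B2, e@B0}  OUT={a@B2, b@B1, c@B2, e@B0}
  B2:  IN={a@B2, b@B1, c@B2, e@B0, e@B3}  OUT={a@B2, b@B1, c@B2, e@B0, e@B3}
  B3:  IN={a@B2, b@B1, c@B2, e@B0, e@B3}  OUT={a@B2, b@B1, c@B2, e@B3}
  B4:  IN={a@B2, b@B1, c@B2, e@B3}  OUT={a@B4, b@B1, c@B2, e@B4}
  B5:  IN={a@B4, b@B1, c@B2, e@B4}  OUT={a@B4, b@B1, c@B5, e@B4, f@B5}
  B6:  IN={a@B2, a@B4, b@B1, c@B2, c@B5, e@B3, e@B4, f@B5}  OUT={a@B6, b@B1, c@B2, c@B5, e@B3, e@B4, f@B5}
  B7:  IN={a@B2, a@B6, b@B1, c@B2, c@B5, e@B3, e@B4, f@B5}  OUT={a@B2, a@B6, b@B1, c@B7, e@B7, f@B5}

Merge at B1: IN[B1] = OUT[B0] = {a@B2, b@B1, c@B2, e@B0}
Applying B1's transfer function to that IN value gives OUT[B1] (row B1 above).

Answer: {a@B2, b@B1, c@B2, e@B0}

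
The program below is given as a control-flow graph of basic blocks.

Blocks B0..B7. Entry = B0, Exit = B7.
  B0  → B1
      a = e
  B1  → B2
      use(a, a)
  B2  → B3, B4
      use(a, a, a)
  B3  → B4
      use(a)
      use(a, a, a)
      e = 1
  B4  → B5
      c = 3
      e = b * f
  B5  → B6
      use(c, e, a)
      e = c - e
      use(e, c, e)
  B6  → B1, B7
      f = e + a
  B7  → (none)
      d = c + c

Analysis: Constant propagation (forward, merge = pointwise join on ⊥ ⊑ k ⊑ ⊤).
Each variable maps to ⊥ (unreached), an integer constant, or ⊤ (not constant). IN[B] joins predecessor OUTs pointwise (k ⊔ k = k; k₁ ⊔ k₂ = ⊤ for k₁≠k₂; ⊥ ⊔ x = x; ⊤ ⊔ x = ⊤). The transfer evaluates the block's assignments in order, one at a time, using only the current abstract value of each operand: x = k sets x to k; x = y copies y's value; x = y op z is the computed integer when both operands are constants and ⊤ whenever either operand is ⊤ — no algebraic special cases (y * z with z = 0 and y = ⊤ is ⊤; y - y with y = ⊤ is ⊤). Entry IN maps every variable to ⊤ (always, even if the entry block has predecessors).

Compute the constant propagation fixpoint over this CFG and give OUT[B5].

Answer: {a: ⊤, b: ⊤, c: 3, d: ⊤, e: ⊤, f: ⊤}

Working:
Fixpoint table:
  B0: | IN=(all ⊤) | OUT=(all ⊤)
  B1: | IN=(all ⊤) | OUT=(all ⊤)
  B2: | IN=(all ⊤) | OUT=(all ⊤)
  B3: | IN=(all ⊤) | OUT={e:1; rest ⊤}
  B4: | IN=(all ⊤) | OUT={c:3; rest ⊤}
  B5: | IN={c:3; rest ⊤} | OUT={c:3; rest ⊤}
  B6: | IN={c:3; rest ⊤} | OUT={c:3; rest ⊤}
  B7: | IN={c:3; rest ⊤} | OUT={c:3, d:6; rest ⊤}

Merge at B5: IN[B5] = OUT[B4] = {a: ⊤, b: ⊤, c: 3, d: ⊤, e: ⊤, f: ⊤}
Applying B5's transfer function to that IN value gives OUT[B5] (row B5 above).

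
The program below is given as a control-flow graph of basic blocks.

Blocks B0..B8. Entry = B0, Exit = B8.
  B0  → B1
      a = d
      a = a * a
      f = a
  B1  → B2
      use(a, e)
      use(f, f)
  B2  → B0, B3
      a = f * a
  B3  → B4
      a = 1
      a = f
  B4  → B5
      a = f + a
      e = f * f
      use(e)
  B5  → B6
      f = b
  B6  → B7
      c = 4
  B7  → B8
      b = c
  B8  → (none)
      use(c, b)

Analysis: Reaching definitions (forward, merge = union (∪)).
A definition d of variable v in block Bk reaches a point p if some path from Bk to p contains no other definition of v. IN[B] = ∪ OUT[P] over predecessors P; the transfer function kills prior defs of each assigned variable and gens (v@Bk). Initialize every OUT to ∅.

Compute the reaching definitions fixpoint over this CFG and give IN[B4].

Per-block solution:
  B0:  IN={a@B2, f@B0}  OUT={a@B0, f@B0}
  B1:  IN={a@B0, f@B0}  OUT={a@B0, f@B0}
  B2:  IN={a@B0, f@B0}  OUT={a@B2, f@B0}
  B3:  IN={a@B2, f@B0}  OUT={a@B3, f@B0}
  B4:  IN={a@B3, f@B0}  OUT={a@B4, e@B4, f@B0}
  B5:  IN={a@B4, e@B4, f@B0}  OUT={a@B4, e@B4, f@B5}
  B6:  IN={a@B4, e@B4, f@B5}  OUT={a@B4, c@B6, e@B4, f@B5}
  B7:  IN={a@B4, c@B6, e@B4, f@B5}  OUT={a@B4, b@B7, c@B6, e@B4, f@B5}
  B8:  IN={a@B4, b@B7, c@B6, e@B4, f@B5}  OUT={a@B4, b@B7, c@B6, e@B4, f@B5}

Merge at B4: IN[B4] = OUT[B3] = {a@B3, f@B0}

Answer: {a@B3, f@B0}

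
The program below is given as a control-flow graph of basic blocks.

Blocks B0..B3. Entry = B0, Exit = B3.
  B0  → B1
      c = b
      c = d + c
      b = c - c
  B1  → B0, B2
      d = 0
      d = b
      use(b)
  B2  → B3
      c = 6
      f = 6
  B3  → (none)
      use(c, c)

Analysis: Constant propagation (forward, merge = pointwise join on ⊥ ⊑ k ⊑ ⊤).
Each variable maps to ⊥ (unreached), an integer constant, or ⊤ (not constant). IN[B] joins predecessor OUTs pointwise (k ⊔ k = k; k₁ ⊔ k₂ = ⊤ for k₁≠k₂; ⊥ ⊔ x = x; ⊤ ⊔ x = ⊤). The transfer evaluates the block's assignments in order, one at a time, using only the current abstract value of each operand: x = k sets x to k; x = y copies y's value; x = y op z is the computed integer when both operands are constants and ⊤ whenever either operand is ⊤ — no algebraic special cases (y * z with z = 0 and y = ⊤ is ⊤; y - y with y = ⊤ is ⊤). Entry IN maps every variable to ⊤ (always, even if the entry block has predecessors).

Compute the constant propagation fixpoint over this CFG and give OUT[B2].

Answer: {a: ⊤, b: ⊤, c: 6, d: ⊤, e: ⊤, f: 6}

Derivation:
Per-block solution:
  B0: | IN=(all ⊤) | OUT=(all ⊤)
  B1: | IN=(all ⊤) | OUT=(all ⊤)
  B2: | IN=(all ⊤) | OUT={c:6, f:6; rest ⊤}
  B3: | IN={c:6, f:6; rest ⊤} | OUT={c:6, f:6; rest ⊤}

Merge at B2: IN[B2] = OUT[B1] = {a: ⊤, b: ⊤, c: ⊤, d: ⊤, e: ⊤, f: ⊤}
Applying B2's transfer function to that IN value gives OUT[B2] (row B2 above).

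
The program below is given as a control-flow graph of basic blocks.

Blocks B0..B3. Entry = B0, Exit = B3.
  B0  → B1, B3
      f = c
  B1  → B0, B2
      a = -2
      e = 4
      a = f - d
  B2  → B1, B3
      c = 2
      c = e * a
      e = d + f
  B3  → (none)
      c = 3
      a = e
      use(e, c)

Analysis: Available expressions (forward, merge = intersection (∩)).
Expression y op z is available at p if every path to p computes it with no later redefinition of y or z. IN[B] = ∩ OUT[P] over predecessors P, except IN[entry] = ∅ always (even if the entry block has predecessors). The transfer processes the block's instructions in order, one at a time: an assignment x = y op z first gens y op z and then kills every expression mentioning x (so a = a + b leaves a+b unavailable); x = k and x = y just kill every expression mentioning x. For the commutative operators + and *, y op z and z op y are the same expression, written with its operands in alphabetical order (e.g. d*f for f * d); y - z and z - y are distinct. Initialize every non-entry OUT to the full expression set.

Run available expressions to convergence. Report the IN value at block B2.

Fixpoint table:
  B0: | IN={} | OUT={}
  B1: | IN={} | OUT={f-d}
  B2: | IN={f-d} | OUT={d+f, f-d}
  B3: | IN={} | OUT={}

Merge at B2: IN[B2] = OUT[B1] = {f-d}

Answer: {f-d}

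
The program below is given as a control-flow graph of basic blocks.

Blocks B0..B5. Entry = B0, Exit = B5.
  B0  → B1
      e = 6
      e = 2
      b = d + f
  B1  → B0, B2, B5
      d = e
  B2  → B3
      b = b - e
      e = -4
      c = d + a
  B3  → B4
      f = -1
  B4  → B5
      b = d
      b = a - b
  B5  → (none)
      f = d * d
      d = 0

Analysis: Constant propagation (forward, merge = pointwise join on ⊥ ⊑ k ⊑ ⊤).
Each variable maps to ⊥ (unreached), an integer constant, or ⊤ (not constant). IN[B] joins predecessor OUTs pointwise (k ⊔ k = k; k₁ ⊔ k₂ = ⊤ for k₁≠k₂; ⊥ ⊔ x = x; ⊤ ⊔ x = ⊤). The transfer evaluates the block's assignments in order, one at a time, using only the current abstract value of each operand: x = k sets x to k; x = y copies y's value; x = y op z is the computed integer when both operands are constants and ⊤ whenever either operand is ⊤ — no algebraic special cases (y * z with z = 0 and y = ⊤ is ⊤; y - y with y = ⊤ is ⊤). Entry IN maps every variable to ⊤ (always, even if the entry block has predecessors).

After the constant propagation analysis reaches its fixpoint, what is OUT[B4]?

Answer: {a: ⊤, b: ⊤, c: ⊤, d: 2, e: -4, f: -1}

Trace:
Fixpoint table:
  B0:   IN=(all ⊤)   OUT={e:2; rest ⊤}
  B1:   IN={e:2; rest ⊤}   OUT={d:2, e:2; rest ⊤}
  B2:   IN={d:2, e:2; rest ⊤}   OUT={d:2, e:-4; rest ⊤}
  B3:   IN={d:2, e:-4; rest ⊤}   OUT={d:2, e:-4, f:-1; rest ⊤}
  B4:   IN={d:2, e:-4, f:-1; rest ⊤}   OUT={d:2, e:-4, f:-1; rest ⊤}
  B5:   IN={d:2; rest ⊤}   OUT={d:0, f:4; rest ⊤}

Merge at B4: IN[B4] = OUT[B3] = {a: ⊤, b: ⊤, c: ⊤, d: 2, e: -4, f: -1}
Applying B4's transfer function to that IN value gives OUT[B4] (row B4 above).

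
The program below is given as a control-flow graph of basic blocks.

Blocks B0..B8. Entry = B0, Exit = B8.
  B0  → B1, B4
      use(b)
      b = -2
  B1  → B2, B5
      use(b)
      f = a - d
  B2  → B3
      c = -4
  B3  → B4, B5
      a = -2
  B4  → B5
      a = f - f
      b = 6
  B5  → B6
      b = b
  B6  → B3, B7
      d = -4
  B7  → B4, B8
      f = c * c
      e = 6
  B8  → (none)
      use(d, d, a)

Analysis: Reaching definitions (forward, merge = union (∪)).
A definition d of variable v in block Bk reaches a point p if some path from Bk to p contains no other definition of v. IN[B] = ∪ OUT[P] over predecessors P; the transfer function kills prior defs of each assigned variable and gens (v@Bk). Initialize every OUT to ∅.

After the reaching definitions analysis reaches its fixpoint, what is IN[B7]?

Answer: {a@B3, a@B4, b@B5, c@B2, d@B6, e@B7, f@B1, f@B7}

Derivation:
Per-block solution:
  B0: | IN={} | OUT={b@B0}
  B1: | IN={b@B0} | OUT={b@B0, f@B1}
  B2: | IN={b@B0, f@B1} | OUT={b@B0, c@B2, f@B1}
  B3: | IN={a@B3, a@B4, b@B0, b@B5, c@B2, d@B6, e@B7, f@B1, f@B7} | OUT={a@B3, b@B0, b@B5, c@B2, d@B6, e@B7, f@B1, f@B7}
  B4: | IN={a@B3, a@B4, b@B0, b@B5, c@B2, d@B6, e@B7, f@B1, f@B7} | OUT={a@B4, b@B4, c@B2, d@B6, e@B7, f@B1, f@B7}
  B5: | IN={a@B3, a@B4, b@B0, b@B4, b@B5, c@B2, d@B6, e@B7, f@B1, f@B7} | OUT={a@B3, a@B4, b@B5, c@B2, d@B6, e@B7, f@B1, f@B7}
  B6: | IN={a@B3, a@B4, b@B5, c@B2, d@B6, e@B7, f@B1, f@B7} | OUT={a@B3, a@B4, b@B5, c@B2, d@B6, e@B7, f@B1, f@B7}
  B7: | IN={a@B3, a@B4, b@B5, c@B2, d@B6, e@B7, f@B1, f@B7} | OUT={a@B3, a@B4, b@B5, c@B2, d@B6, e@B7, f@B7}
  B8: | IN={a@B3, a@B4, b@B5, c@B2, d@B6, e@B7, f@B7} | OUT={a@B3, a@B4, b@B5, c@B2, d@B6, e@B7, f@B7}

Merge at B7: IN[B7] = OUT[B6] = {a@B3, a@B4, b@B5, c@B2, d@B6, e@B7, f@B1, f@B7}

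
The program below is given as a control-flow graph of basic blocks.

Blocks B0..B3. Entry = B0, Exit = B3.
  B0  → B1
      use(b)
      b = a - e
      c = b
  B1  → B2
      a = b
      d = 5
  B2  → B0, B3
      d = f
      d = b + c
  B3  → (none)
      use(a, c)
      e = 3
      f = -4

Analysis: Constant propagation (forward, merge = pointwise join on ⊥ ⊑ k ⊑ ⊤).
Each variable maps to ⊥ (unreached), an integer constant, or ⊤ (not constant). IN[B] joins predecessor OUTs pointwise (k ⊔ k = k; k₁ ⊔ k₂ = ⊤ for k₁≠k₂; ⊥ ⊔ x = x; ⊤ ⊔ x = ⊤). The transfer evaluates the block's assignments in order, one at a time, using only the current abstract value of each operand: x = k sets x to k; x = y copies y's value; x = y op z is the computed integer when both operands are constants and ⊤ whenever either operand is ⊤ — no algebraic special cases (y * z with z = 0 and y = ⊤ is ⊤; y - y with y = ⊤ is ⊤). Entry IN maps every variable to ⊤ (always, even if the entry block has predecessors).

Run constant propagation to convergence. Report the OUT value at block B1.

Per-block solution:
  B0:   IN=(all ⊤)   OUT=(all ⊤)
  B1:   IN=(all ⊤)   OUT={d:5; rest ⊤}
  B2:   IN={d:5; rest ⊤}   OUT=(all ⊤)
  B3:   IN=(all ⊤)   OUT={e:3, f:-4; rest ⊤}

Merge at B1: IN[B1] = OUT[B0] = {a: ⊤, b: ⊤, c: ⊤, d: ⊤, e: ⊤, f: ⊤}
Applying B1's transfer function to that IN value gives OUT[B1] (row B1 above).

Answer: {a: ⊤, b: ⊤, c: ⊤, d: 5, e: ⊤, f: ⊤}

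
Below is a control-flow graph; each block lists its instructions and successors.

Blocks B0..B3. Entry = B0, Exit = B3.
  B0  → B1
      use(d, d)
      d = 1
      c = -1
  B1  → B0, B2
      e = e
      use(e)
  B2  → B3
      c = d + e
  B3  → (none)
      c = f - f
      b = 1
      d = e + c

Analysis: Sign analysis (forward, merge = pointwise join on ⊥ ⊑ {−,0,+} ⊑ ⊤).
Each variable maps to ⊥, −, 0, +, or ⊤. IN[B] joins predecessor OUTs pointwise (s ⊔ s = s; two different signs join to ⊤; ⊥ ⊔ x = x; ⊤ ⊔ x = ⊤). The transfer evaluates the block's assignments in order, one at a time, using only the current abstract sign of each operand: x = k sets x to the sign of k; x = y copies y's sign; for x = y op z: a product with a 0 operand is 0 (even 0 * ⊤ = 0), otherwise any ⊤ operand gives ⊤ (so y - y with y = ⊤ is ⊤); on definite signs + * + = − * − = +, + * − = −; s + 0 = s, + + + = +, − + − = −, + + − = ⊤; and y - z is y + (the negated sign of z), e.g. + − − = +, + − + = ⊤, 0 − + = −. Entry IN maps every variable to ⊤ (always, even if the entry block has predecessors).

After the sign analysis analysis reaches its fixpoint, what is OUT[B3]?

Answer: {a: ⊤, b: +, c: ⊤, d: ⊤, e: ⊤, f: ⊤}

Trace:
Fixpoint table:
  B0:  IN=(all ⊤)  OUT={c:-, d:+; rest ⊤}
  B1:  IN={c:-, d:+; rest ⊤}  OUT={c:-, d:+; rest ⊤}
  B2:  IN={c:-, d:+; rest ⊤}  OUT={d:+; rest ⊤}
  B3:  IN={d:+; rest ⊤}  OUT={b:+; rest ⊤}

Merge at B3: IN[B3] = OUT[B2] = {a: ⊤, b: ⊤, c: ⊤, d: +, e: ⊤, f: ⊤}
Applying B3's transfer function to that IN value gives OUT[B3] (row B3 above).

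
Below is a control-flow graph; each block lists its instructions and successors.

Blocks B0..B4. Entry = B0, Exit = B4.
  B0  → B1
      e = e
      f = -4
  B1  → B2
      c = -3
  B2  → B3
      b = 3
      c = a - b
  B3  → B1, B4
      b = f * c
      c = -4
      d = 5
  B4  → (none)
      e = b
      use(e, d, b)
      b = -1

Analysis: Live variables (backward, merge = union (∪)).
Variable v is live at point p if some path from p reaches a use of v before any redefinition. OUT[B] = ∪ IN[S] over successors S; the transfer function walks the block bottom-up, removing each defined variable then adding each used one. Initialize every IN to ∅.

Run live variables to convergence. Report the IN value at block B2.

Per-block solution:
  B0: | IN={a, e} | OUT={a, f}
  B1: | IN={a, f} | OUT={a, f}
  B2: | IN={a, f} | OUT={a, c, f}
  B3: | IN={a, c, f} | OUT={a, b, d, f}
  B4: | IN={b, d} | OUT={}

Merge at B2: OUT[B2] = IN[B3] = {a, c, f}
Applying B2's transfer function to that OUT value gives IN[B2] (row B2 above).

Answer: {a, f}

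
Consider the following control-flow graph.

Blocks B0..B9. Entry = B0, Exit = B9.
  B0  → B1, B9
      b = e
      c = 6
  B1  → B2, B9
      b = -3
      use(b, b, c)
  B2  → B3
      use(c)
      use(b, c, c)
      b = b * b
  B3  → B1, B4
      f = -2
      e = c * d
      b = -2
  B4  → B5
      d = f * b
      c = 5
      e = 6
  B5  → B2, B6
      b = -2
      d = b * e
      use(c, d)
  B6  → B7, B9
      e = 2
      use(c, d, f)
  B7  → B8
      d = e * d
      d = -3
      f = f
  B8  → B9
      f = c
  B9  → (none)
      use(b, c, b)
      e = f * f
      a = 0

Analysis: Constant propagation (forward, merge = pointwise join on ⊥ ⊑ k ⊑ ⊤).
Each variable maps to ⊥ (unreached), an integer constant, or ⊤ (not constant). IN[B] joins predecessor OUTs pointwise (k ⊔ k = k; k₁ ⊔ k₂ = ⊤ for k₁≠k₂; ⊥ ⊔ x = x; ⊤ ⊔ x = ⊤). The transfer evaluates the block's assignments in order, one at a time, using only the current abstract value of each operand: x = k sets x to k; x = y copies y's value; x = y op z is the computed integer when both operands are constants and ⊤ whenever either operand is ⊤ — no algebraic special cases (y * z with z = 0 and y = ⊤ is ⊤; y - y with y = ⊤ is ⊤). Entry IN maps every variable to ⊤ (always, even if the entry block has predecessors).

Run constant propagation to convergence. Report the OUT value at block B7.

Per-block solution:
  B0:  IN=(all ⊤)  OUT={c:6; rest ⊤}
  B1:  IN=(all ⊤)  OUT={b:-3; rest ⊤}
  B2:  IN=(all ⊤)  OUT=(all ⊤)
  B3:  IN=(all ⊤)  OUT={b:-2, f:-2; rest ⊤}
  B4:  IN={b:-2, f:-2; rest ⊤}  OUT={b:-2, c:5, d:4, e:6, f:-2; rest ⊤}
  B5:  IN={b:-2, c:5, d:4, e:6, f:-2; rest ⊤}  OUT={b:-2, c:5, d:-12, e:6, f:-2; rest ⊤}
  B6:  IN={b:-2, c:5, d:-12, e:6, f:-2; rest ⊤}  OUT={b:-2, c:5, d:-12, e:2, f:-2; rest ⊤}
  B7:  IN={b:-2, c:5, d:-12, e:2, f:-2; rest ⊤}  OUT={b:-2, c:5, d:-3, e:2, f:-2; rest ⊤}
  B8:  IN={b:-2, c:5, d:-3, e:2, f:-2; rest ⊤}  OUT={b:-2, c:5, d:-3, e:2, f:5; rest ⊤}
  B9:  IN=(all ⊤)  OUT={a:0; rest ⊤}

Merge at B7: IN[B7] = OUT[B6] = {a: ⊤, b: -2, c: 5, d: -12, e: 2, f: -2}
Applying B7's transfer function to that IN value gives OUT[B7] (row B7 above).

Answer: {a: ⊤, b: -2, c: 5, d: -3, e: 2, f: -2}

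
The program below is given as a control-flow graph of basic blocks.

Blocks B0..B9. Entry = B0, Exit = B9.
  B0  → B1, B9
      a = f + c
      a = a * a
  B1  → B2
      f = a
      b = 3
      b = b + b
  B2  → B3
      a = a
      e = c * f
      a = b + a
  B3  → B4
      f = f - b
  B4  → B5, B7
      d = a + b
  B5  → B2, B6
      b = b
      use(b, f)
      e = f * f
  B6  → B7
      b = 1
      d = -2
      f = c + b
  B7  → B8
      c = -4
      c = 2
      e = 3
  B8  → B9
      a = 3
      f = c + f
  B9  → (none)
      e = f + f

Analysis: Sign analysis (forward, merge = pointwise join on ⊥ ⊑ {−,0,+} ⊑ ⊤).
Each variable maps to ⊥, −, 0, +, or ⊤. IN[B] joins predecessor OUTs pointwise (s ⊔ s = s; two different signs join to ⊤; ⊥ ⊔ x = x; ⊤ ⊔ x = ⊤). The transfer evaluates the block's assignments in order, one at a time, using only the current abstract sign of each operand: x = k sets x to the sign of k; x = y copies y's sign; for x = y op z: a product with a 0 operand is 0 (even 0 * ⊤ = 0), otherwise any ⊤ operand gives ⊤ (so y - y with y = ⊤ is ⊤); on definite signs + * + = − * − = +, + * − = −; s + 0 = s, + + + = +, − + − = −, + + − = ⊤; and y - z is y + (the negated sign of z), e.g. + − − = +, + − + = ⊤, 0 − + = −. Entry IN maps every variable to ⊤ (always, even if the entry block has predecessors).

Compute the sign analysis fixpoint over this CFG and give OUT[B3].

Per-block solution:
  B0:  IN=(all ⊤)  OUT=(all ⊤)
  B1:  IN=(all ⊤)  OUT={b:+; rest ⊤}
  B2:  IN={b:+; rest ⊤}  OUT={b:+; rest ⊤}
  B3:  IN={b:+; rest ⊤}  OUT={b:+; rest ⊤}
  B4:  IN={b:+; rest ⊤}  OUT={b:+; rest ⊤}
  B5:  IN={b:+; rest ⊤}  OUT={b:+; rest ⊤}
  B6:  IN={b:+; rest ⊤}  OUT={b:+, d:-; rest ⊤}
  B7:  IN={b:+; rest ⊤}  OUT={b:+, c:+, e:+; rest ⊤}
  B8:  IN={b:+, c:+, e:+; rest ⊤}  OUT={a:+, b:+, c:+, e:+; rest ⊤}
  B9:  IN=(all ⊤)  OUT=(all ⊤)

Merge at B3: IN[B3] = OUT[B2] = {a: ⊤, b: +, c: ⊤, d: ⊤, e: ⊤, f: ⊤}
Applying B3's transfer function to that IN value gives OUT[B3] (row B3 above).

Answer: {a: ⊤, b: +, c: ⊤, d: ⊤, e: ⊤, f: ⊤}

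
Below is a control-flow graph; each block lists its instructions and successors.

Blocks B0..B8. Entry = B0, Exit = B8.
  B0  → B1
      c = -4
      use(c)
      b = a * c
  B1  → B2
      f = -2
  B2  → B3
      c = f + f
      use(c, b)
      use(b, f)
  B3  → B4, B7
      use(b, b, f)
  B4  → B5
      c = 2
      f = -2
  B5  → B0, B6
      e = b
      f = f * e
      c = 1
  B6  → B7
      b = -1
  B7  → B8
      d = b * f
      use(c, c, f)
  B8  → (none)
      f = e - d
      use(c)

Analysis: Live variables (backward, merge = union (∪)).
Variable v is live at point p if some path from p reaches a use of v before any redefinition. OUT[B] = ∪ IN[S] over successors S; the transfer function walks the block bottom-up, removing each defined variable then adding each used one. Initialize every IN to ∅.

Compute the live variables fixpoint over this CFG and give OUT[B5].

Per-block solution:
  B0: | IN={a, e} | OUT={a, b, e}
  B1: | IN={a, b, e} | OUT={a, b, e, f}
  B2: | IN={a, b, e, f} | OUT={a, b, c, e, f}
  B3: | IN={a, b, c, e, f} | OUT={a, b, c, e, f}
  B4: | IN={a, b} | OUT={a, b, f}
  B5: | IN={a, b, f} | OUT={a, c, e, f}
  B6: | IN={c, e, f} | OUT={b, c, e, f}
  B7: | IN={b, c, e, f} | OUT={c, d, e}
  B8: | IN={c, d, e} | OUT={}

Merge at B5: OUT[B5] = IN[B0] ⊔ IN[B6] = {a, c, e, f}

Answer: {a, c, e, f}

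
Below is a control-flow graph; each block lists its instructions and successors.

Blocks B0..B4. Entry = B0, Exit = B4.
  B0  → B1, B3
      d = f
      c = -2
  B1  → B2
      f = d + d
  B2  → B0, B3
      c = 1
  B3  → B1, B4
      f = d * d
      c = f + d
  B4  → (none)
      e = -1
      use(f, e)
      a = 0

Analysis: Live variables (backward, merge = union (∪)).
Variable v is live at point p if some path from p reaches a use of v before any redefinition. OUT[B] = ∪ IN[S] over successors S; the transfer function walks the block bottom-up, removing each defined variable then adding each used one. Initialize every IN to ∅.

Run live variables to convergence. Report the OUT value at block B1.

Per-block solution:
  B0:  IN={f}  OUT={d}
  B1:  IN={d}  OUT={d, f}
  B2:  IN={d, f}  OUT={d, f}
  B3:  IN={d}  OUT={d, f}
  B4:  IN={f}  OUT={}

Merge at B1: OUT[B1] = IN[B2] = {d, f}

Answer: {d, f}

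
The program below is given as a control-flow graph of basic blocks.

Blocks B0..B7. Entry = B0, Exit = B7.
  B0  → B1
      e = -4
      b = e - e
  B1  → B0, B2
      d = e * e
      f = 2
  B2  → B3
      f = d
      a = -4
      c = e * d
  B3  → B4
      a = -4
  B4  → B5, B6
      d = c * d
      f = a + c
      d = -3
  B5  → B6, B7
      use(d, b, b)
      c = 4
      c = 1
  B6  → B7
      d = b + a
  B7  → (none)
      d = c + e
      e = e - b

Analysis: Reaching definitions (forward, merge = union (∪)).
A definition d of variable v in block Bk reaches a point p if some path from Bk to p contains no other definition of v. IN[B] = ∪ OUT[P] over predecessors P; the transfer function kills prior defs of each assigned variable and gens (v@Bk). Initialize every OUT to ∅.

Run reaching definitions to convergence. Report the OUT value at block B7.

Fixpoint table:
  B0: | IN={b@B0, d@B1, e@B0, f@B1} | OUT={b@B0, d@B1, e@B0, f@B1}
  B1: | IN={b@B0, d@B1, e@B0, f@B1} | OUT={b@B0, d@B1, e@B0, f@B1}
  B2: | IN={b@B0, d@B1, e@B0, f@B1} | OUT={a@B2, b@B0, c@B2, d@B1, e@B0, f@B2}
  B3: | IN={a@B2, b@B0, c@B2, d@B1, e@B0, f@B2} | OUT={a@B3, b@B0, c@B2, d@B1, e@B0, f@B2}
  B4: | IN={a@B3, b@B0, c@B2, d@B1, e@B0, f@B2} | OUT={a@B3, b@B0, c@B2, d@B4, e@B0, f@B4}
  B5: | IN={a@B3, b@B0, c@B2, d@B4, e@B0, f@B4} | OUT={a@B3, b@B0, c@B5, d@B4, e@B0, f@B4}
  B6: | IN={a@B3, b@B0, c@B2, c@B5, d@B4, e@B0, f@B4} | OUT={a@B3, b@B0, c@B2, c@B5, d@B6, e@B0, f@B4}
  B7: | IN={a@B3, b@B0, c@B2, c@B5, d@B4, d@B6, e@B0, f@B4} | OUT={a@B3, b@B0, c@B2, c@B5, d@B7, e@B7, f@B4}

Merge at B7: IN[B7] = OUT[B5] ⊔ OUT[B6] = {a@B3, b@B0, c@B2, c@B5, d@B4, d@B6, e@B0, f@B4}
Applying B7's transfer function to that IN value gives OUT[B7] (row B7 above).

Answer: {a@B3, b@B0, c@B2, c@B5, d@B7, e@B7, f@B4}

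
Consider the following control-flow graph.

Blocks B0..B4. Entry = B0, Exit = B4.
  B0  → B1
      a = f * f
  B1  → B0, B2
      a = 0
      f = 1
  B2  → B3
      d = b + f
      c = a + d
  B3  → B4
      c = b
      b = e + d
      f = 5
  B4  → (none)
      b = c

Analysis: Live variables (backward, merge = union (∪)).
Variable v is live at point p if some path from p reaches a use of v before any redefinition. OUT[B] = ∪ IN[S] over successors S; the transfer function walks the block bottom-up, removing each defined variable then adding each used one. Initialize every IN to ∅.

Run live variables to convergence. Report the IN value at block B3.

Answer: {b, d, e}

Trace:
Fixpoint table:
  B0:  IN={b, e, f}  OUT={b, e}
  B1:  IN={b, e}  OUT={a, b, e, f}
  B2:  IN={a, b, e, f}  OUT={b, d, e}
  B3:  IN={b, d, e}  OUT={c}
  B4:  IN={c}  OUT={}

Merge at B3: OUT[B3] = IN[B4] = {c}
Applying B3's transfer function to that OUT value gives IN[B3] (row B3 above).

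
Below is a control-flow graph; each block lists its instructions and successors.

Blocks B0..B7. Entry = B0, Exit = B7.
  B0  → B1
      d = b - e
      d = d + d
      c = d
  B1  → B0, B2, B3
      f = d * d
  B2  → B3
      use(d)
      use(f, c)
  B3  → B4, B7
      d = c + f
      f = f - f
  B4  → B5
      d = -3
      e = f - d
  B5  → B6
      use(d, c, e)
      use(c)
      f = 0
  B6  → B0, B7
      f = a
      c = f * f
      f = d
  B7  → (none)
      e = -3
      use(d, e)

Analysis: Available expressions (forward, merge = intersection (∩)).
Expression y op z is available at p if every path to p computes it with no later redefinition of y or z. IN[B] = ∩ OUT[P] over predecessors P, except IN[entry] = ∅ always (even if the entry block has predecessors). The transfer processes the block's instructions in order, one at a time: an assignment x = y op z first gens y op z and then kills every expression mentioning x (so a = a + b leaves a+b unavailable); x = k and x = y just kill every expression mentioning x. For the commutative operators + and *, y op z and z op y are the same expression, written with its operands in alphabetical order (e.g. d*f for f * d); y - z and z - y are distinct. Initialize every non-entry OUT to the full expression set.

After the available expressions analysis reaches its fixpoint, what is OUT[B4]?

Answer: {f-d}

Working:
Per-block solution:
  B0: | IN={} | OUT={b-e}
  B1: | IN={b-e} | OUT={b-e, d*d}
  B2: | IN={b-e, d*d} | OUT={b-e, d*d}
  B3: | IN={b-e, d*d} | OUT={b-e}
  B4: | IN={b-e} | OUT={f-d}
  B5: | IN={f-d} | OUT={}
  B6: | IN={} | OUT={}
  B7: | IN={} | OUT={}

Merge at B4: IN[B4] = OUT[B3] = {b-e}
Applying B4's transfer function to that IN value gives OUT[B4] (row B4 above).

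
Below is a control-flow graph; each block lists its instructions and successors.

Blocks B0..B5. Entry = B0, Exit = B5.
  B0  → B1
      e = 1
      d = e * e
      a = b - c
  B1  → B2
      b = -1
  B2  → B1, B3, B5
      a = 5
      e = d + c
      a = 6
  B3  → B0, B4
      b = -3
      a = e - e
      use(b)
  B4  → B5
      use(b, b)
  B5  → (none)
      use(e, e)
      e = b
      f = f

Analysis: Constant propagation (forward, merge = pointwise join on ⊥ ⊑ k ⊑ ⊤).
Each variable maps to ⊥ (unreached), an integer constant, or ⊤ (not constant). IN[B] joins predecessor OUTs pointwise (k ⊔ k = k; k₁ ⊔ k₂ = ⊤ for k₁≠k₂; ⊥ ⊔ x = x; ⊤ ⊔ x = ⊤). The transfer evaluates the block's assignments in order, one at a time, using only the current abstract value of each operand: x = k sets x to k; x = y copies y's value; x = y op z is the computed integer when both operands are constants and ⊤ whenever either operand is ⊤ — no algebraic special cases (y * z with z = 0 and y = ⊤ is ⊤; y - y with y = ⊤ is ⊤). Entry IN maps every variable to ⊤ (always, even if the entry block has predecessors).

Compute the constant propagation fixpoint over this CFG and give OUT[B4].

Answer: {a: ⊤, b: -3, c: ⊤, d: 1, e: ⊤, f: ⊤}

Working:
Per-block solution:
  B0:  IN=(all ⊤)  OUT={d:1, e:1; rest ⊤}
  B1:  IN={d:1; rest ⊤}  OUT={b:-1, d:1; rest ⊤}
  B2:  IN={b:-1, d:1; rest ⊤}  OUT={a:6, b:-1, d:1; rest ⊤}
  B3:  IN={a:6, b:-1, d:1; rest ⊤}  OUT={b:-3, d:1; rest ⊤}
  B4:  IN={b:-3, d:1; rest ⊤}  OUT={b:-3, d:1; rest ⊤}
  B5:  IN={d:1; rest ⊤}  OUT={d:1; rest ⊤}

Merge at B4: IN[B4] = OUT[B3] = {a: ⊤, b: -3, c: ⊤, d: 1, e: ⊤, f: ⊤}
Applying B4's transfer function to that IN value gives OUT[B4] (row B4 above).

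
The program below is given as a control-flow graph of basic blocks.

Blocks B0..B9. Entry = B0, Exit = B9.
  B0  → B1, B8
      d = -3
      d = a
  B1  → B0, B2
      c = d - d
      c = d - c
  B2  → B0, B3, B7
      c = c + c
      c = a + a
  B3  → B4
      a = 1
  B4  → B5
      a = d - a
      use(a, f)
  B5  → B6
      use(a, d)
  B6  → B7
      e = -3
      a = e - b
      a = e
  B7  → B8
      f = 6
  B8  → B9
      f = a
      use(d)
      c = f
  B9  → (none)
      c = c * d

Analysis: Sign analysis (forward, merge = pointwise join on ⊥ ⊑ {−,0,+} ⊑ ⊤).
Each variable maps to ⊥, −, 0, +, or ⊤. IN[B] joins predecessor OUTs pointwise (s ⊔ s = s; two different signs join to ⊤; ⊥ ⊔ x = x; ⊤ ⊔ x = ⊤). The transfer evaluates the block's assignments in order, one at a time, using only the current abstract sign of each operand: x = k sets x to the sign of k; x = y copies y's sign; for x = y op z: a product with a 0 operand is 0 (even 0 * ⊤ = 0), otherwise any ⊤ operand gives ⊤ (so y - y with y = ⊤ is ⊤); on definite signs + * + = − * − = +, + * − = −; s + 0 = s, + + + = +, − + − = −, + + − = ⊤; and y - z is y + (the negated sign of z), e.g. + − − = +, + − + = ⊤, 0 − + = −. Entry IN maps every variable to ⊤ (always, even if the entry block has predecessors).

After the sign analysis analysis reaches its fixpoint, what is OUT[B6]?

Answer: {a: -, b: ⊤, c: ⊤, d: ⊤, e: -, f: ⊤}

Working:
Per-block solution:
  B0:   IN=(all ⊤)   OUT=(all ⊤)
  B1:   IN=(all ⊤)   OUT=(all ⊤)
  B2:   IN=(all ⊤)   OUT=(all ⊤)
  B3:   IN=(all ⊤)   OUT={a:+; rest ⊤}
  B4:   IN={a:+; rest ⊤}   OUT=(all ⊤)
  B5:   IN=(all ⊤)   OUT=(all ⊤)
  B6:   IN=(all ⊤)   OUT={a:-, e:-; rest ⊤}
  B7:   IN=(all ⊤)   OUT={f:+; rest ⊤}
  B8:   IN=(all ⊤)   OUT=(all ⊤)
  B9:   IN=(all ⊤)   OUT=(all ⊤)

Merge at B6: IN[B6] = OUT[B5] = {a: ⊤, b: ⊤, c: ⊤, d: ⊤, e: ⊤, f: ⊤}
Applying B6's transfer function to that IN value gives OUT[B6] (row B6 above).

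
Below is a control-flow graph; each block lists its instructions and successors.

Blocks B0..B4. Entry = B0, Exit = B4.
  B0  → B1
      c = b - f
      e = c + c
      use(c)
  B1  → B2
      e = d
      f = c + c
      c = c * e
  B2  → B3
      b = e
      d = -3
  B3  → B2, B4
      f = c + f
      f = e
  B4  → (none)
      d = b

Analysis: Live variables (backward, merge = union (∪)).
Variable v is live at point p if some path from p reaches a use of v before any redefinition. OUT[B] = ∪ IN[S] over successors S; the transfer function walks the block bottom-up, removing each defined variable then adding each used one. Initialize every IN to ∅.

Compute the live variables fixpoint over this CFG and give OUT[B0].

Answer: {c, d}

Trace:
Converged values:
  B0:   IN={b, d, f}   OUT={c, d}
  B1:   IN={c, d}   OUT={c, e, f}
  B2:   IN={c, e, f}   OUT={b, c, e, f}
  B3:   IN={b, c, e, f}   OUT={b, c, e, f}
  B4:   IN={b}   OUT={}

Merge at B0: OUT[B0] = IN[B1] = {c, d}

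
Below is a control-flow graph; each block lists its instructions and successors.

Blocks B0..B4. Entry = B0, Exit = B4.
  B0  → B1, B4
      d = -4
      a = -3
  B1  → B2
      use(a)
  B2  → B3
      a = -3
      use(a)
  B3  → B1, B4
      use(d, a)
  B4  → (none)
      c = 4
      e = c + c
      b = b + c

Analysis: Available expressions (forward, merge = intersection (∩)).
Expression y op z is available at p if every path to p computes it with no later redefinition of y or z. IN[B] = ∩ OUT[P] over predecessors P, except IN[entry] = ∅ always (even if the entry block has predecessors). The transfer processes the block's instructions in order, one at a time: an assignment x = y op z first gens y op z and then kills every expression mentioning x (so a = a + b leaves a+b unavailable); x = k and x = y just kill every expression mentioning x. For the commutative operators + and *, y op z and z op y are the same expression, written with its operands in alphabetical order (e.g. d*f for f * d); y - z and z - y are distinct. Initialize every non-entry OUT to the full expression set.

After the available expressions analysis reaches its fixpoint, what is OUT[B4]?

Answer: {c+c}

Working:
Converged values:
  B0:   IN={}   OUT={}
  B1:   IN={}   OUT={}
  B2:   IN={}   OUT={}
  B3:   IN={}   OUT={}
  B4:   IN={}   OUT={c+c}

Merge at B4: IN[B4] = OUT[B0] ∩ OUT[B3] = {}
Applying B4's transfer function to that IN value gives OUT[B4] (row B4 above).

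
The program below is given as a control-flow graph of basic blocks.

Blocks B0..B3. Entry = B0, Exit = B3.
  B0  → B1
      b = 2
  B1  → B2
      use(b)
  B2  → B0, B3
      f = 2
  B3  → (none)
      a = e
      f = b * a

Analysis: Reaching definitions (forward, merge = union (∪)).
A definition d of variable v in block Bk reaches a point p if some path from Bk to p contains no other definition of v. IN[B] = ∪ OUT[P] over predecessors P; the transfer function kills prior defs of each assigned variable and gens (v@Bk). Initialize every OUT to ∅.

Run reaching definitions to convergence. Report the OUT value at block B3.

Per-block solution:
  B0:  IN={b@B0, f@B2}  OUT={b@B0, f@B2}
  B1:  IN={b@B0, f@B2}  OUT={b@B0, f@B2}
  B2:  IN={b@B0, f@B2}  OUT={b@B0, f@B2}
  B3:  IN={b@B0, f@B2}  OUT={a@B3, b@B0, f@B3}

Merge at B3: IN[B3] = OUT[B2] = {b@B0, f@B2}
Applying B3's transfer function to that IN value gives OUT[B3] (row B3 above).

Answer: {a@B3, b@B0, f@B3}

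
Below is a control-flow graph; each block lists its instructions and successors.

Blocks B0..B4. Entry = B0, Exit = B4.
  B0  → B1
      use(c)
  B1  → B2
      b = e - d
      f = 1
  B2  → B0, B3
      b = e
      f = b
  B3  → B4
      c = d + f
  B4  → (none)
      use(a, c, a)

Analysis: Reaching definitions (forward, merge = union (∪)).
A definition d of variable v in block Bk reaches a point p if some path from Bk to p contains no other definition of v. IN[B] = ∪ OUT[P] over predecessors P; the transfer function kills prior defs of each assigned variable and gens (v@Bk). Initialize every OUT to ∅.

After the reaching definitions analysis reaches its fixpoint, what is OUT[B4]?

Answer: {b@B2, c@B3, f@B2}

Derivation:
Fixpoint table:
  B0: | IN={b@B2, f@B2} | OUT={b@B2, f@B2}
  B1: | IN={b@B2, f@B2} | OUT={b@B1, f@B1}
  B2: | IN={b@B1, f@B1} | OUT={b@B2, f@B2}
  B3: | IN={b@B2, f@B2} | OUT={b@B2, c@B3, f@B2}
  B4: | IN={b@B2, c@B3, f@B2} | OUT={b@B2, c@B3, f@B2}

Merge at B4: IN[B4] = OUT[B3] = {b@B2, c@B3, f@B2}
Applying B4's transfer function to that IN value gives OUT[B4] (row B4 above).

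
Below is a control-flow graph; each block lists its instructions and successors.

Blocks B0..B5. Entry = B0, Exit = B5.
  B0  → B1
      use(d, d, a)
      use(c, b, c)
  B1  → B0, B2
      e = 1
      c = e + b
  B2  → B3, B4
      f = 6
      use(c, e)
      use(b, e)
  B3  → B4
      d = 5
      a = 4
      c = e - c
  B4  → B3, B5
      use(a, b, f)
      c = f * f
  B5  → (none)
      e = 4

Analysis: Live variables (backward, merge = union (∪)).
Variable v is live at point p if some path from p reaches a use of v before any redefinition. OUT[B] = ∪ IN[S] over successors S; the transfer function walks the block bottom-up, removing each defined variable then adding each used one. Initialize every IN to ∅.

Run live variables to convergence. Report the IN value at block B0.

Answer: {a, b, c, d}

Working:
Per-block solution:
  B0: | IN={a, b, c, d} | OUT={a, b, d}
  B1: | IN={a, b, d} | OUT={a, b, c, d, e}
  B2: | IN={a, b, c, e} | OUT={a, b, c, e, f}
  B3: | IN={b, c, e, f} | OUT={a, b, e, f}
  B4: | IN={a, b, e, f} | OUT={b, c, e, f}
  B5: | IN={} | OUT={}

Merge at B0: OUT[B0] = IN[B1] = {a, b, d}
Applying B0's transfer function to that OUT value gives IN[B0] (row B0 above).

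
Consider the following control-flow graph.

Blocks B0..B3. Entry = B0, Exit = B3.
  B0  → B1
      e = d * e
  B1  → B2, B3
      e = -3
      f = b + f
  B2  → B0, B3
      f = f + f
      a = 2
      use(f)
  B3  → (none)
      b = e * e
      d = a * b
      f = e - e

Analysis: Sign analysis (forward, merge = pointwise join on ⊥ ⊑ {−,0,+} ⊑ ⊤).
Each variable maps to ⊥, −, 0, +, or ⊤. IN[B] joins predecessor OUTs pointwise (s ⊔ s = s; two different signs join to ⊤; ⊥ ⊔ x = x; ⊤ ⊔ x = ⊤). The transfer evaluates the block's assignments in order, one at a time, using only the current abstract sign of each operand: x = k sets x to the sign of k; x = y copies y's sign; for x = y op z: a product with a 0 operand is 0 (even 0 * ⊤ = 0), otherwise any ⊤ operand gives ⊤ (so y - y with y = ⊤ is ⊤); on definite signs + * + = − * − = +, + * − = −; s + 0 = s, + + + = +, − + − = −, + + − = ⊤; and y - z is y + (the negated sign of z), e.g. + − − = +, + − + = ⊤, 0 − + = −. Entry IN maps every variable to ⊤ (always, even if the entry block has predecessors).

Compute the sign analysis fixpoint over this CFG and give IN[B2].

Answer: {a: ⊤, b: ⊤, c: ⊤, d: ⊤, e: -, f: ⊤}

Trace:
Converged values:
  B0:   IN=(all ⊤)   OUT=(all ⊤)
  B1:   IN=(all ⊤)   OUT={e:-; rest ⊤}
  B2:   IN={e:-; rest ⊤}   OUT={a:+, e:-; rest ⊤}
  B3:   IN={e:-; rest ⊤}   OUT={b:+, e:-; rest ⊤}

Merge at B2: IN[B2] = OUT[B1] = {a: ⊤, b: ⊤, c: ⊤, d: ⊤, e: -, f: ⊤}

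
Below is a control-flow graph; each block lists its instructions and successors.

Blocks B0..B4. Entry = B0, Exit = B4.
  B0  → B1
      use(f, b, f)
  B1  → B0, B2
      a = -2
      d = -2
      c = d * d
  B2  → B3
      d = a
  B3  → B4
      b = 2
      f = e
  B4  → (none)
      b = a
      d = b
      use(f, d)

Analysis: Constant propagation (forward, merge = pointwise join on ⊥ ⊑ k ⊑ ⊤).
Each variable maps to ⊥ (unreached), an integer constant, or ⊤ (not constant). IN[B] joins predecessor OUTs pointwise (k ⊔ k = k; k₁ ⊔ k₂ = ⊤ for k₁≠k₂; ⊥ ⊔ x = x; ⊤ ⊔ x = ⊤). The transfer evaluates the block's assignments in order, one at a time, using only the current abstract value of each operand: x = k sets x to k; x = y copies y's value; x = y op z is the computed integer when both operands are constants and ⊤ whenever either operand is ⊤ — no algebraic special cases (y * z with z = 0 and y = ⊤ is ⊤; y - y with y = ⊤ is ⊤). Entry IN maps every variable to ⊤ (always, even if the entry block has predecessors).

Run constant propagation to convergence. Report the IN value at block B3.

Converged values:
  B0:  IN=(all ⊤)  OUT=(all ⊤)
  B1:  IN=(all ⊤)  OUT={a:-2, c:4, d:-2; rest ⊤}
  B2:  IN={a:-2, c:4, d:-2; rest ⊤}  OUT={a:-2, c:4, d:-2; rest ⊤}
  B3:  IN={a:-2, c:4, d:-2; rest ⊤}  OUT={a:-2, b:2, c:4, d:-2; rest ⊤}
  B4:  IN={a:-2, b:2, c:4, d:-2; rest ⊤}  OUT={a:-2, b:-2, c:4, d:-2; rest ⊤}

Merge at B3: IN[B3] = OUT[B2] = {a: -2, b: ⊤, c: 4, d: -2, e: ⊤, f: ⊤}

Answer: {a: -2, b: ⊤, c: 4, d: -2, e: ⊤, f: ⊤}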